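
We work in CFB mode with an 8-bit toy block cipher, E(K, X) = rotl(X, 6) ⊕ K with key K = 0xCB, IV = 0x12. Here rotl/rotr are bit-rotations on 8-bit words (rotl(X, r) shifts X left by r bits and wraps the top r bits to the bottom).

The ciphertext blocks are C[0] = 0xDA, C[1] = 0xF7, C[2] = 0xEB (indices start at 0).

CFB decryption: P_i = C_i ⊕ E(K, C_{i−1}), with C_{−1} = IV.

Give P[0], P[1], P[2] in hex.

P[0]: E(K, 0x12) = 0x4F; 0xDA ⊕ 0x4F = 0x95.
P[1]: E(K, 0xDA) = 0x7D; 0xF7 ⊕ 0x7D = 0x8A.
P[2]: E(K, 0xF7) = 0x36; 0xEB ⊕ 0x36 = 0xDD.

P[0] = 0x95, P[1] = 0x8A, P[2] = 0xDD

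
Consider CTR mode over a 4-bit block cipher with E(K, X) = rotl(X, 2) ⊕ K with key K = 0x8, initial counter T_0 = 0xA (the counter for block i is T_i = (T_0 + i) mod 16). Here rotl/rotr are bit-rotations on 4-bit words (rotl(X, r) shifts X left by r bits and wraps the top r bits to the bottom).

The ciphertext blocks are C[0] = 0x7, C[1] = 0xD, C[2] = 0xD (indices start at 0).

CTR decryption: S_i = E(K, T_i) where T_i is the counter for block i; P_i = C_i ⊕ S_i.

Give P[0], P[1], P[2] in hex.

P[0]: T = 0xA, S = E(K, T) = 0x2; 0x7 ⊕ 0x2 = 0x5.
P[1]: T = 0xB, S = E(K, T) = 0x6; 0xD ⊕ 0x6 = 0xB.
P[2]: T = 0xC, S = E(K, T) = 0xB; 0xD ⊕ 0xB = 0x6.

P[0] = 0x5, P[1] = 0xB, P[2] = 0x6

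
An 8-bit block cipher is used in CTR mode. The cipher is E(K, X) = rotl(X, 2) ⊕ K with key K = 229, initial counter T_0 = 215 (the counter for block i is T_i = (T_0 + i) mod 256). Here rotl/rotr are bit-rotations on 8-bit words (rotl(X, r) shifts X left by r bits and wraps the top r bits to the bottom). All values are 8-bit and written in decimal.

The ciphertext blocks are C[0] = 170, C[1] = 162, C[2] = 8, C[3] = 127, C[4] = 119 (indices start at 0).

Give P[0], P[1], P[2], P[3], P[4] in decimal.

CTR decryption: S_i = E(K, T_i) where T_i is the counter for block i; P_i = C_i ⊕ S_i.
P[0]: T = 215, S = E(K, T) = 186; 170 ⊕ 186 = 16.
P[1]: T = 216, S = E(K, T) = 134; 162 ⊕ 134 = 36.
P[2]: T = 217, S = E(K, T) = 130; 8 ⊕ 130 = 138.
P[3]: T = 218, S = E(K, T) = 142; 127 ⊕ 142 = 241.
P[4]: T = 219, S = E(K, T) = 138; 119 ⊕ 138 = 253.

P[0] = 16, P[1] = 36, P[2] = 138, P[3] = 241, P[4] = 253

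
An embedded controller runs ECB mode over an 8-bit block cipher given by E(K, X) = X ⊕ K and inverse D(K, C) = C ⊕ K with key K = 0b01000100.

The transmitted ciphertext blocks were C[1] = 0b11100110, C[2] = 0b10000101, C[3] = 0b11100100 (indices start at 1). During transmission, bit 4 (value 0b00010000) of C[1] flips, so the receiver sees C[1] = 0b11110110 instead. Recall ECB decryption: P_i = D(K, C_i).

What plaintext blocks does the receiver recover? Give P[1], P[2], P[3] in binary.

P[1] = 0b10110010, P[2] = 0b11000001, P[3] = 0b10100000

Only C[1] changed, to 0b11110110. In ECB, a change in C_i affects only P_i. Decrypting the received ciphertext:
P[1]: D(K, 0b11110110) = 0b10110010.
P[2]: D(K, 0b10000101) = 0b11000001.
P[3]: D(K, 0b11100100) = 0b10100000.
Blocks that differ from the original plaintext: P[1].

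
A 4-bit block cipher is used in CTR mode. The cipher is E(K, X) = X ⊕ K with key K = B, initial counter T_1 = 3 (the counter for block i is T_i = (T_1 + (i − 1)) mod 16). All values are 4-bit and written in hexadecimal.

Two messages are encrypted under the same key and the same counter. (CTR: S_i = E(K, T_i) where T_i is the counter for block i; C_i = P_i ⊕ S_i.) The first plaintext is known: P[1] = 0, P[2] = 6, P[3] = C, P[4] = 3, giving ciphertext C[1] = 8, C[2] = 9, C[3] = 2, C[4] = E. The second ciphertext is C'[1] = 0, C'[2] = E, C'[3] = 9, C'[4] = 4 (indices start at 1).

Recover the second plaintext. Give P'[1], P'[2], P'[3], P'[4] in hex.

P'[1] = 8, P'[2] = 1, P'[3] = 7, P'[4] = 9

In CTR with a reused counter, both messages share the same keystream S_i, so C_i ⊕ C'_i = P_i ⊕ P'_i and thus P'_i = P_i ⊕ C_i ⊕ C'_i.
P'[1]: 0 ⊕ 8 ⊕ 0 = 8.
P'[2]: 6 ⊕ 9 ⊕ E = 1.
P'[3]: C ⊕ 2 ⊕ 9 = 7.
P'[4]: 3 ⊕ E ⊕ 4 = 9.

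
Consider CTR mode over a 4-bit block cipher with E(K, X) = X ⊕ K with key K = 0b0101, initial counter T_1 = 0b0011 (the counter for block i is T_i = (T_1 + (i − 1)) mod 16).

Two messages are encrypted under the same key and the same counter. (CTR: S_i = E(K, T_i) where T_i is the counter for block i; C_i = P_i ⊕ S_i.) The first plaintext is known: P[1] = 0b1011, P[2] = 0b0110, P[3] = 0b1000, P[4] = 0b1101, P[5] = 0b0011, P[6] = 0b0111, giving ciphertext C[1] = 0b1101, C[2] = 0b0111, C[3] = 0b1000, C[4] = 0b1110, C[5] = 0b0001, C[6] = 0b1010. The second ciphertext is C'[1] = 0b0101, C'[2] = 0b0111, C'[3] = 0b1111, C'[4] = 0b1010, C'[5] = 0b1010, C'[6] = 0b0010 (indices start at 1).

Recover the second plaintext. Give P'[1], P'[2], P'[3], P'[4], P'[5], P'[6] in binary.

In CTR with a reused counter, both messages share the same keystream S_i, so C_i ⊕ C'_i = P_i ⊕ P'_i and thus P'_i = P_i ⊕ C_i ⊕ C'_i.
P'[1]: 0b1011 ⊕ 0b1101 ⊕ 0b0101 = 0b0011.
P'[2]: 0b0110 ⊕ 0b0111 ⊕ 0b0111 = 0b0110.
P'[3]: 0b1000 ⊕ 0b1000 ⊕ 0b1111 = 0b1111.
P'[4]: 0b1101 ⊕ 0b1110 ⊕ 0b1010 = 0b1001.
P'[5]: 0b0011 ⊕ 0b0001 ⊕ 0b1010 = 0b1000.
P'[6]: 0b0111 ⊕ 0b1010 ⊕ 0b0010 = 0b1111.

P'[1] = 0b0011, P'[2] = 0b0110, P'[3] = 0b1111, P'[4] = 0b1001, P'[5] = 0b1000, P'[6] = 0b1111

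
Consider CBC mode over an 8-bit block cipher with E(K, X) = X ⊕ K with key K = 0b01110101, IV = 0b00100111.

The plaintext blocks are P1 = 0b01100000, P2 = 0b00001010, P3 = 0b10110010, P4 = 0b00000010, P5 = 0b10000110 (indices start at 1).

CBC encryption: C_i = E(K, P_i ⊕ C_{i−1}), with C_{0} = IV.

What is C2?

C2 = 0b01001101

C1: P1 ⊕ 0b00100111 = 0b01000111; E(K, 0b01000111) = 0b00110010.
C2: P2 ⊕ 0b00110010 = 0b00111000; E(K, 0b00111000) = 0b01001101.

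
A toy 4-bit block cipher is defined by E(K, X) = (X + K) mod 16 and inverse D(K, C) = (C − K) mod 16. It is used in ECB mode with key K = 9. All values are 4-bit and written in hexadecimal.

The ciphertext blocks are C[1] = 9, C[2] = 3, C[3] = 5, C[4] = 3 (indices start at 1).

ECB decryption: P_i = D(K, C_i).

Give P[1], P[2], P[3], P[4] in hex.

P[1]: D(K, 9) = 0.
P[2]: D(K, 3) = A.
P[3]: D(K, 5) = C.
P[4]: D(K, 3) = A.

P[1] = 0, P[2] = A, P[3] = C, P[4] = A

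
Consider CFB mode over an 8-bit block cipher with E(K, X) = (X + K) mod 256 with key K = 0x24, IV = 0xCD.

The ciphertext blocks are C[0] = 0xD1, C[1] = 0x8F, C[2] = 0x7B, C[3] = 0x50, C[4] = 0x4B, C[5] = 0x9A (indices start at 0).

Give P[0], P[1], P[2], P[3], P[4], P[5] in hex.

CFB decryption: P_i = C_i ⊕ E(K, C_{i−1}), with C_{−1} = IV.
P[0]: E(K, 0xCD) = 0xF1; 0xD1 ⊕ 0xF1 = 0x20.
P[1]: E(K, 0xD1) = 0xF5; 0x8F ⊕ 0xF5 = 0x7A.
P[2]: E(K, 0x8F) = 0xB3; 0x7B ⊕ 0xB3 = 0xC8.
P[3]: E(K, 0x7B) = 0x9F; 0x50 ⊕ 0x9F = 0xCF.
P[4]: E(K, 0x50) = 0x74; 0x4B ⊕ 0x74 = 0x3F.
P[5]: E(K, 0x4B) = 0x6F; 0x9A ⊕ 0x6F = 0xF5.

P[0] = 0x20, P[1] = 0x7A, P[2] = 0xC8, P[3] = 0xCF, P[4] = 0x3F, P[5] = 0xF5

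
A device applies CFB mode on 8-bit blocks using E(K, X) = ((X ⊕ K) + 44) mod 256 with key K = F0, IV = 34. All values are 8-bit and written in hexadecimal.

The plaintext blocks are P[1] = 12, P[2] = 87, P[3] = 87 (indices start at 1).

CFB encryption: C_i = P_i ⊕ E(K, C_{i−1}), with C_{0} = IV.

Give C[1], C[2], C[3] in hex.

C[1]: E(K, 34) = 08; 12 ⊕ 08 = 1A.
C[2]: E(K, 1A) = 2E; 87 ⊕ 2E = A9.
C[3]: E(K, A9) = 9D; 87 ⊕ 9D = 1A.

C[1] = 1A, C[2] = A9, C[3] = 1A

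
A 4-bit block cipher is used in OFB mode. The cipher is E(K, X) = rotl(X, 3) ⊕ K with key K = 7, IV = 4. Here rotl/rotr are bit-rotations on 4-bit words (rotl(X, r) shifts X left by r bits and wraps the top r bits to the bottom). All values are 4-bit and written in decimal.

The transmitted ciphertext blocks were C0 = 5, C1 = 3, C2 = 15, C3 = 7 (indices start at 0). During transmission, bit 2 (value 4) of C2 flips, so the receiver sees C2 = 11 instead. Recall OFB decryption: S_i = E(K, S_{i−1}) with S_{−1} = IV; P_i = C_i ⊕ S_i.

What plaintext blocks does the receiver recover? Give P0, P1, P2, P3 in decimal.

Only C2 changed, to 11. In OFB, a change in C_i flips the same bit in P_i only; the keystream is unaffected. Decrypting the received ciphertext:
P0: S = E(K, 4) = 5; 5 ⊕ 5 = 0.
P1: S = E(K, 5) = 13; 3 ⊕ 13 = 14.
P2: S = E(K, 13) = 9; 11 ⊕ 9 = 2.
P3: S = E(K, 9) = 11; 7 ⊕ 11 = 12.
Blocks that differ from the original plaintext: P2.

P0 = 0, P1 = 14, P2 = 2, P3 = 12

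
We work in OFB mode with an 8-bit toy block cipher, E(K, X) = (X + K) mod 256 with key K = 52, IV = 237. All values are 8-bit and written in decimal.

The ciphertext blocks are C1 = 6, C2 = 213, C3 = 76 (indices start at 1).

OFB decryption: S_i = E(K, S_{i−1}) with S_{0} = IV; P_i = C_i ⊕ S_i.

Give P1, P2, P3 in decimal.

P1: S = E(K, 237) = 33; 6 ⊕ 33 = 39.
P2: S = E(K, 33) = 85; 213 ⊕ 85 = 128.
P3: S = E(K, 85) = 137; 76 ⊕ 137 = 197.

P1 = 39, P2 = 128, P3 = 197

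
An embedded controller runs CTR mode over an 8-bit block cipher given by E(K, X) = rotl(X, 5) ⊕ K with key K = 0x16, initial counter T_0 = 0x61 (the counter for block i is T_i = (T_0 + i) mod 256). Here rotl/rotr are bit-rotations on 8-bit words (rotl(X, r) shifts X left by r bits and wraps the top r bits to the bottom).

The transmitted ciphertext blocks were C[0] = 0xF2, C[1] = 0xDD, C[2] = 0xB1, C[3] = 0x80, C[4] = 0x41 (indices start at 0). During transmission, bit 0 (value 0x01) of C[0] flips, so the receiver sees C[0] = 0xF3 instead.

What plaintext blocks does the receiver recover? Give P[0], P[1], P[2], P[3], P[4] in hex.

CTR decryption: S_i = E(K, T_i) where T_i is the counter for block i; P_i = C_i ⊕ S_i.
Only C[0] changed, to 0xF3. In CTR, a change in C_i flips the same bit in P_i only; the keystream is unaffected. Decrypting the received ciphertext:
P[0]: T = 0x61, S = E(K, T) = 0x3A; 0xF3 ⊕ 0x3A = 0xC9.
P[1]: T = 0x62, S = E(K, T) = 0x5A; 0xDD ⊕ 0x5A = 0x87.
P[2]: T = 0x63, S = E(K, T) = 0x7A; 0xB1 ⊕ 0x7A = 0xCB.
P[3]: T = 0x64, S = E(K, T) = 0x9A; 0x80 ⊕ 0x9A = 0x1A.
P[4]: T = 0x65, S = E(K, T) = 0xBA; 0x41 ⊕ 0xBA = 0xFB.
Blocks that differ from the original plaintext: P[0].

P[0] = 0xC9, P[1] = 0x87, P[2] = 0xCB, P[3] = 0x1A, P[4] = 0xFB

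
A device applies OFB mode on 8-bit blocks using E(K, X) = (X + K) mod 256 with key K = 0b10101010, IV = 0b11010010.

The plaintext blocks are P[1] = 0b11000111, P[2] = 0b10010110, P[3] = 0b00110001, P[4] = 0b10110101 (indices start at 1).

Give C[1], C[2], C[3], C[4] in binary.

OFB encryption: S_i = E(K, S_{i−1}) with S_{0} = IV; C_i = P_i ⊕ S_i.
C[1]: S = E(K, 0b11010010) = 0b01111100; 0b11000111 ⊕ 0b01111100 = 0b10111011.
C[2]: S = E(K, 0b01111100) = 0b00100110; 0b10010110 ⊕ 0b00100110 = 0b10110000.
C[3]: S = E(K, 0b00100110) = 0b11010000; 0b00110001 ⊕ 0b11010000 = 0b11100001.
C[4]: S = E(K, 0b11010000) = 0b01111010; 0b10110101 ⊕ 0b01111010 = 0b11001111.

C[1] = 0b10111011, C[2] = 0b10110000, C[3] = 0b11100001, C[4] = 0b11001111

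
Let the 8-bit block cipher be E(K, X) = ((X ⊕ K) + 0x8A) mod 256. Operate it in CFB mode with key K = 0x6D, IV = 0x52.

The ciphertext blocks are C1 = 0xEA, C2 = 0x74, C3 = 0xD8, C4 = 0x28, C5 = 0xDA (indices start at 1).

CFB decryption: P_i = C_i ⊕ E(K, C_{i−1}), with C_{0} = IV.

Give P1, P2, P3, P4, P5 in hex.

P1 = 0x23, P2 = 0x65, P3 = 0x7B, P4 = 0x17, P5 = 0x15

P1: E(K, 0x52) = 0xC9; 0xEA ⊕ 0xC9 = 0x23.
P2: E(K, 0xEA) = 0x11; 0x74 ⊕ 0x11 = 0x65.
P3: E(K, 0x74) = 0xA3; 0xD8 ⊕ 0xA3 = 0x7B.
P4: E(K, 0xD8) = 0x3F; 0x28 ⊕ 0x3F = 0x17.
P5: E(K, 0x28) = 0xCF; 0xDA ⊕ 0xCF = 0x15.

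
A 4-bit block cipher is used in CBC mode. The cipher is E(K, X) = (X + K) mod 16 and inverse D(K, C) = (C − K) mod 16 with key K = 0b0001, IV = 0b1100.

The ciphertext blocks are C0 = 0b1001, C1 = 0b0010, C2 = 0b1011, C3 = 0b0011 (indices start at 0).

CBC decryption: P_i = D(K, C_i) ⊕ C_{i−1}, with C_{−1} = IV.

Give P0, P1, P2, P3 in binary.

P0: D(K, 0b1001) = 0b1000; 0b1000 ⊕ 0b1100 = 0b0100.
P1: D(K, 0b0010) = 0b0001; 0b0001 ⊕ 0b1001 = 0b1000.
P2: D(K, 0b1011) = 0b1010; 0b1010 ⊕ 0b0010 = 0b1000.
P3: D(K, 0b0011) = 0b0010; 0b0010 ⊕ 0b1011 = 0b1001.

P0 = 0b0100, P1 = 0b1000, P2 = 0b1000, P3 = 0b1001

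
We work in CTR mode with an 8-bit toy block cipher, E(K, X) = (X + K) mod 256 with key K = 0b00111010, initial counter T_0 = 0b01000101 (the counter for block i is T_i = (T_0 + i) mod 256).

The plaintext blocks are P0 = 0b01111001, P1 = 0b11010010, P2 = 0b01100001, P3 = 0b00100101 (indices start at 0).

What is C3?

C3 = 0b10100111

CTR encryption: S_i = E(K, T_i) where T_i is the counter for block i; C_i = P_i ⊕ S_i.
C0: T = 0b01000101, S = E(K, T) = 0b01111111; 0b01111001 ⊕ 0b01111111 = 0b00000110.
C1: T = 0b01000110, S = E(K, T) = 0b10000000; 0b11010010 ⊕ 0b10000000 = 0b01010010.
C2: T = 0b01000111, S = E(K, T) = 0b10000001; 0b01100001 ⊕ 0b10000001 = 0b11100000.
C3: T = 0b01001000, S = E(K, T) = 0b10000010; 0b00100101 ⊕ 0b10000010 = 0b10100111.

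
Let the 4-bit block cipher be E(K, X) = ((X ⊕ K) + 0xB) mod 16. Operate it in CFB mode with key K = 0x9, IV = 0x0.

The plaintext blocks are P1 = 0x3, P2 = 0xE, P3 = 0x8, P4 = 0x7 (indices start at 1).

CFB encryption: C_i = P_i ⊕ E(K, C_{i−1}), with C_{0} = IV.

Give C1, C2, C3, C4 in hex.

C1 = 0x7, C2 = 0x7, C3 = 0x1, C4 = 0x4

C1: E(K, 0x0) = 0x4; 0x3 ⊕ 0x4 = 0x7.
C2: E(K, 0x7) = 0x9; 0xE ⊕ 0x9 = 0x7.
C3: E(K, 0x7) = 0x9; 0x8 ⊕ 0x9 = 0x1.
C4: E(K, 0x1) = 0x3; 0x7 ⊕ 0x3 = 0x4.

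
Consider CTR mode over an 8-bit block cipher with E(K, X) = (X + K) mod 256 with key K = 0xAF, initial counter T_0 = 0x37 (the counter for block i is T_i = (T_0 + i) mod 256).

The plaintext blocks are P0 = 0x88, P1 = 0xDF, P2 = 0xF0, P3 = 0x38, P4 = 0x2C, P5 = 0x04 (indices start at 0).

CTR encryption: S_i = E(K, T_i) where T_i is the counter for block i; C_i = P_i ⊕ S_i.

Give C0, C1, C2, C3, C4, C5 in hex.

C0 = 0x6E, C1 = 0x38, C2 = 0x18, C3 = 0xD1, C4 = 0xC6, C5 = 0xEF

C0: T = 0x37, S = E(K, T) = 0xE6; 0x88 ⊕ 0xE6 = 0x6E.
C1: T = 0x38, S = E(K, T) = 0xE7; 0xDF ⊕ 0xE7 = 0x38.
C2: T = 0x39, S = E(K, T) = 0xE8; 0xF0 ⊕ 0xE8 = 0x18.
C3: T = 0x3A, S = E(K, T) = 0xE9; 0x38 ⊕ 0xE9 = 0xD1.
C4: T = 0x3B, S = E(K, T) = 0xEA; 0x2C ⊕ 0xEA = 0xC6.
C5: T = 0x3C, S = E(K, T) = 0xEB; 0x04 ⊕ 0xEB = 0xEF.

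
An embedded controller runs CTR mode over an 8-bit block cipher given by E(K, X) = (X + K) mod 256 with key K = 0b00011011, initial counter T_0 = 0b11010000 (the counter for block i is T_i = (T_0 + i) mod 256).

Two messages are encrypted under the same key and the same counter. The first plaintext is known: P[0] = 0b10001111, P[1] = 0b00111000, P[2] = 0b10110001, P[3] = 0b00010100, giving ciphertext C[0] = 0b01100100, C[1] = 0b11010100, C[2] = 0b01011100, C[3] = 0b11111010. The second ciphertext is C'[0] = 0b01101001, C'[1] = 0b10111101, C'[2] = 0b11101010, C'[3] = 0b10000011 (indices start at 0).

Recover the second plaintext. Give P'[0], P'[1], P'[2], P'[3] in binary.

In CTR with a reused counter, both messages share the same keystream S_i, so C_i ⊕ C'_i = P_i ⊕ P'_i and thus P'_i = P_i ⊕ C_i ⊕ C'_i.
P'[0]: 0b10001111 ⊕ 0b01100100 ⊕ 0b01101001 = 0b10000010.
P'[1]: 0b00111000 ⊕ 0b11010100 ⊕ 0b10111101 = 0b01010001.
P'[2]: 0b10110001 ⊕ 0b01011100 ⊕ 0b11101010 = 0b00000111.
P'[3]: 0b00010100 ⊕ 0b11111010 ⊕ 0b10000011 = 0b01101101.

P'[0] = 0b10000010, P'[1] = 0b01010001, P'[2] = 0b00000111, P'[3] = 0b01101101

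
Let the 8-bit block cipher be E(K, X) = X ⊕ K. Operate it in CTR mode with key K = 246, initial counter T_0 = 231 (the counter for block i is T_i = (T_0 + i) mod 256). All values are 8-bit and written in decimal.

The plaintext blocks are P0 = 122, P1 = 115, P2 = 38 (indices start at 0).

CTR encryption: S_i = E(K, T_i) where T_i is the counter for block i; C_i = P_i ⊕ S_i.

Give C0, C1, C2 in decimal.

C0: T = 231, S = E(K, T) = 17; 122 ⊕ 17 = 107.
C1: T = 232, S = E(K, T) = 30; 115 ⊕ 30 = 109.
C2: T = 233, S = E(K, T) = 31; 38 ⊕ 31 = 57.

C0 = 107, C1 = 109, C2 = 57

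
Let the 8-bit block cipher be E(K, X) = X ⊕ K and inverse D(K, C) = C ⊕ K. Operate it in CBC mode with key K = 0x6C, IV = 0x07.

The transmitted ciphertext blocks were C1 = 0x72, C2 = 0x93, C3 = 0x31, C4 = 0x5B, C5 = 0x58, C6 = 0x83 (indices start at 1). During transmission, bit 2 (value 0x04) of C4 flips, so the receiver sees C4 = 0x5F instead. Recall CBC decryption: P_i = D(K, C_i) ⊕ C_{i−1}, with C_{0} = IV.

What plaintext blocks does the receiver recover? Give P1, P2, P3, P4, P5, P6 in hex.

P1 = 0x19, P2 = 0x8D, P3 = 0xCE, P4 = 0x02, P5 = 0x6B, P6 = 0xB7

Only C4 changed, to 0x5F. In CBC, a change in C_i garbles P_i and flips the same bit in P_{i+1}. Decrypting the received ciphertext:
P1: D(K, 0x72) = 0x1E; 0x1E ⊕ 0x07 = 0x19.
P2: D(K, 0x93) = 0xFF; 0xFF ⊕ 0x72 = 0x8D.
P3: D(K, 0x31) = 0x5D; 0x5D ⊕ 0x93 = 0xCE.
P4: D(K, 0x5F) = 0x33; 0x33 ⊕ 0x31 = 0x02.
P5: D(K, 0x58) = 0x34; 0x34 ⊕ 0x5F = 0x6B.
P6: D(K, 0x83) = 0xEF; 0xEF ⊕ 0x58 = 0xB7.
Blocks that differ from the original plaintext: P4, P5.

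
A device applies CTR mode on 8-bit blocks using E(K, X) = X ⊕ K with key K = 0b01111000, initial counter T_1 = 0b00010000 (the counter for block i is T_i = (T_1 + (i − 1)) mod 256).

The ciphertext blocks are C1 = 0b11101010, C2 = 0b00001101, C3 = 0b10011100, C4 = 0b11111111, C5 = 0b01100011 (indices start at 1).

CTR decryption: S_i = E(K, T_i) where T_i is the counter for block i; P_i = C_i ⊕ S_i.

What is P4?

P4: T = 0b00010011, S = E(K, T) = 0b01101011; 0b11111111 ⊕ 0b01101011 = 0b10010100.

P4 = 0b10010100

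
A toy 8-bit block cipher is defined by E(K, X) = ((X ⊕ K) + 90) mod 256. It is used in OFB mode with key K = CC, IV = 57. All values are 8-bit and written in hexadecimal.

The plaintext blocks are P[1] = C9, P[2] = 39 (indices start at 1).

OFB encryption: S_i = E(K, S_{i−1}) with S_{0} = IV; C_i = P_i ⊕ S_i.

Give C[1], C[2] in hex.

C[1]: S = E(K, 57) = 2B; C9 ⊕ 2B = E2.
C[2]: S = E(K, 2B) = 77; 39 ⊕ 77 = 4E.

C[1] = E2, C[2] = 4E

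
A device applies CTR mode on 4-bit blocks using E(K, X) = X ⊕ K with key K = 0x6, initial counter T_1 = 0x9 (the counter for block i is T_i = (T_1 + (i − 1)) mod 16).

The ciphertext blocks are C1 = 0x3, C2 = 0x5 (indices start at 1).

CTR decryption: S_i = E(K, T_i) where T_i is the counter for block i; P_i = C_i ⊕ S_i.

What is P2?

P2: T = 0xA, S = E(K, T) = 0xC; 0x5 ⊕ 0xC = 0x9.

P2 = 0x9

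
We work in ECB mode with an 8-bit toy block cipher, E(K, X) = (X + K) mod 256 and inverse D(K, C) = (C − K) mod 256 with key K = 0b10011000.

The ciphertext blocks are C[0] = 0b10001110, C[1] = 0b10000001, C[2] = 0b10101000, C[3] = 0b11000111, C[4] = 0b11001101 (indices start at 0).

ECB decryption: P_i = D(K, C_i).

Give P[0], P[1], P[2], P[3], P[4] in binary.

P[0]: D(K, 0b10001110) = 0b11110110.
P[1]: D(K, 0b10000001) = 0b11101001.
P[2]: D(K, 0b10101000) = 0b00010000.
P[3]: D(K, 0b11000111) = 0b00101111.
P[4]: D(K, 0b11001101) = 0b00110101.

P[0] = 0b11110110, P[1] = 0b11101001, P[2] = 0b00010000, P[3] = 0b00101111, P[4] = 0b00110101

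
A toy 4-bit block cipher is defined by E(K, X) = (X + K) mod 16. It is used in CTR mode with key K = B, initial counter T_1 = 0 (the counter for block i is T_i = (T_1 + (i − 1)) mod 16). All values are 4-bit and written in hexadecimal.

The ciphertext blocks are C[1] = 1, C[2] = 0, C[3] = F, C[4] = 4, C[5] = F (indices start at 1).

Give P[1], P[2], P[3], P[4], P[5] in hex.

CTR decryption: S_i = E(K, T_i) where T_i is the counter for block i; P_i = C_i ⊕ S_i.
P[1]: T = 0, S = E(K, T) = B; 1 ⊕ B = A.
P[2]: T = 1, S = E(K, T) = C; 0 ⊕ C = C.
P[3]: T = 2, S = E(K, T) = D; F ⊕ D = 2.
P[4]: T = 3, S = E(K, T) = E; 4 ⊕ E = A.
P[5]: T = 4, S = E(K, T) = F; F ⊕ F = 0.

P[1] = A, P[2] = C, P[3] = 2, P[4] = A, P[5] = 0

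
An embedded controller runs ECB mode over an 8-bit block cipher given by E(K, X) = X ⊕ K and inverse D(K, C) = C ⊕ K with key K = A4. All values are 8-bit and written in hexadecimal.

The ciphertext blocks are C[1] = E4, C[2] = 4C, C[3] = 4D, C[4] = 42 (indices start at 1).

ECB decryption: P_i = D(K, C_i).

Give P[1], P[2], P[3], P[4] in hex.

P[1]: D(K, E4) = 40.
P[2]: D(K, 4C) = E8.
P[3]: D(K, 4D) = E9.
P[4]: D(K, 42) = E6.

P[1] = 40, P[2] = E8, P[3] = E9, P[4] = E6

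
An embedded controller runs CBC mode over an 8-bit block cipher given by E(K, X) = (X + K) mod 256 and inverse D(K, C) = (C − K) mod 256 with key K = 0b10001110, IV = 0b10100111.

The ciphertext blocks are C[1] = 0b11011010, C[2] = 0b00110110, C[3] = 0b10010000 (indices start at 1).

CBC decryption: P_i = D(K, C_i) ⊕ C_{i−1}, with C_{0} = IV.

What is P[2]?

P[2]: D(K, 0b00110110) = 0b10101000; 0b10101000 ⊕ 0b11011010 = 0b01110010.

P[2] = 0b01110010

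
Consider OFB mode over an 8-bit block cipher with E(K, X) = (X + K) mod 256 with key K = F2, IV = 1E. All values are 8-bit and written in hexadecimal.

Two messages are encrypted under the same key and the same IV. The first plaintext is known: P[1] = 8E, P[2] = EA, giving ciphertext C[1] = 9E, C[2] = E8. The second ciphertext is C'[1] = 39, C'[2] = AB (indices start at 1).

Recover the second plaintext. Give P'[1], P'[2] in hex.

In OFB with a reused IV, both messages share the same keystream S_i, so C_i ⊕ C'_i = P_i ⊕ P'_i and thus P'_i = P_i ⊕ C_i ⊕ C'_i.
P'[1]: 8E ⊕ 9E ⊕ 39 = 29.
P'[2]: EA ⊕ E8 ⊕ AB = A9.

P'[1] = 29, P'[2] = A9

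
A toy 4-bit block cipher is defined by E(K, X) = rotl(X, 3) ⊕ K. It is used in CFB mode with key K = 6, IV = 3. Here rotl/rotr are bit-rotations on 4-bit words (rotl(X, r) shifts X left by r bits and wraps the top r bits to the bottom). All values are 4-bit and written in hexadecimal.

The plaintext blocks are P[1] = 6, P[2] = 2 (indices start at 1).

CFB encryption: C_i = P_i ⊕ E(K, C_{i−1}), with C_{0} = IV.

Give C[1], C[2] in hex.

C[1] = 9, C[2] = 8

C[1]: E(K, 3) = F; 6 ⊕ F = 9.
C[2]: E(K, 9) = A; 2 ⊕ A = 8.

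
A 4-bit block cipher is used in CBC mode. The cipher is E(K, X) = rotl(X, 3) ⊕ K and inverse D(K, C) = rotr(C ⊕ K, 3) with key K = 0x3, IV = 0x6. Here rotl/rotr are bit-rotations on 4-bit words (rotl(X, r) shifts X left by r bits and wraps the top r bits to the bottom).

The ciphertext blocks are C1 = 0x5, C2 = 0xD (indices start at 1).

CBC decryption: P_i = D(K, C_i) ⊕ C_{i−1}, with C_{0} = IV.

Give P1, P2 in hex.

P1 = 0xA, P2 = 0x8

P1: D(K, 0x5) = 0xC; 0xC ⊕ 0x6 = 0xA.
P2: D(K, 0xD) = 0xD; 0xD ⊕ 0x5 = 0x8.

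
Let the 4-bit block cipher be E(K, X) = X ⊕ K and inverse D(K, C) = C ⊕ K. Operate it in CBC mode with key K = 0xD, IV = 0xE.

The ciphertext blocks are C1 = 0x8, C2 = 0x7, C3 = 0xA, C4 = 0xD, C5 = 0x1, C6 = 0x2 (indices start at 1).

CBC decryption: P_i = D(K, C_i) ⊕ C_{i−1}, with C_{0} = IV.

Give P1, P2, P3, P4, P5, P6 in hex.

P1 = 0xB, P2 = 0x2, P3 = 0x0, P4 = 0xA, P5 = 0x1, P6 = 0xE

P1: D(K, 0x8) = 0x5; 0x5 ⊕ 0xE = 0xB.
P2: D(K, 0x7) = 0xA; 0xA ⊕ 0x8 = 0x2.
P3: D(K, 0xA) = 0x7; 0x7 ⊕ 0x7 = 0x0.
P4: D(K, 0xD) = 0x0; 0x0 ⊕ 0xA = 0xA.
P5: D(K, 0x1) = 0xC; 0xC ⊕ 0xD = 0x1.
P6: D(K, 0x2) = 0xF; 0xF ⊕ 0x1 = 0xE.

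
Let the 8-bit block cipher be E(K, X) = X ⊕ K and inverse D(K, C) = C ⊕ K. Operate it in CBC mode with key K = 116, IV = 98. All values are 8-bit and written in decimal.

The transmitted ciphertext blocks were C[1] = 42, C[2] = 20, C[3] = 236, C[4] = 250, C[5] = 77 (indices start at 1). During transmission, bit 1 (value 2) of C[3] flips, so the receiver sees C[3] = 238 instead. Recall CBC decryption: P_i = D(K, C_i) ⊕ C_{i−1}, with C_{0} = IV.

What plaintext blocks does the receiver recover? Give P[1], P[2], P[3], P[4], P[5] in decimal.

Only C[3] changed, to 238. In CBC, a change in C_i garbles P_i and flips the same bit in P_{i+1}. Decrypting the received ciphertext:
P[1]: D(K, 42) = 94; 94 ⊕ 98 = 60.
P[2]: D(K, 20) = 96; 96 ⊕ 42 = 74.
P[3]: D(K, 238) = 154; 154 ⊕ 20 = 142.
P[4]: D(K, 250) = 142; 142 ⊕ 238 = 96.
P[5]: D(K, 77) = 57; 57 ⊕ 250 = 195.
Blocks that differ from the original plaintext: P[3], P[4].

P[1] = 60, P[2] = 74, P[3] = 142, P[4] = 96, P[5] = 195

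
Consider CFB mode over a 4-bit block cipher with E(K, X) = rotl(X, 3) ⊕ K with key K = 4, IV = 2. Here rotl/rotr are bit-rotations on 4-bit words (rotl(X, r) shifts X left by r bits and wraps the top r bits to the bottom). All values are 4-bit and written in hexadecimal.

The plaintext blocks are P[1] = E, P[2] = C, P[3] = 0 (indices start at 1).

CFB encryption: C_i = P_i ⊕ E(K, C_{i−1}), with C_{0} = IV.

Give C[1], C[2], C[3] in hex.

C[1] = B, C[2] = 5, C[3] = E

C[1]: E(K, 2) = 5; E ⊕ 5 = B.
C[2]: E(K, B) = 9; C ⊕ 9 = 5.
C[3]: E(K, 5) = E; 0 ⊕ E = E.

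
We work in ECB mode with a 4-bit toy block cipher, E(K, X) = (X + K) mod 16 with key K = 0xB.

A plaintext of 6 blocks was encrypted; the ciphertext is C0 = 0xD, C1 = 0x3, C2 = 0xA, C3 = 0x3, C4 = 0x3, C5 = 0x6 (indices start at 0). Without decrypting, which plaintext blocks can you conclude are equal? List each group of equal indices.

ECB encrypts each block independently with the same key, so equal ciphertext blocks imply equal plaintext blocks.
C1 = C3 = C4 = 0x3, so P1 = P3 = P4.

P1 = P3 = P4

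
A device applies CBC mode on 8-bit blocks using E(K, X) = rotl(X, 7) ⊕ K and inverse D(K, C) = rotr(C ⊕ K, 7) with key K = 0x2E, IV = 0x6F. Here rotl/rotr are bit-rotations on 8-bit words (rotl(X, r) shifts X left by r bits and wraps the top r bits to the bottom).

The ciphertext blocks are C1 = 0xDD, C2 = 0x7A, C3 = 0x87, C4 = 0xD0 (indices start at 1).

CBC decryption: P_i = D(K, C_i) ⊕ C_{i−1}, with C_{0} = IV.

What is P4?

P4 = 0x7A

P4: D(K, 0xD0) = 0xFD; 0xFD ⊕ 0x87 = 0x7A.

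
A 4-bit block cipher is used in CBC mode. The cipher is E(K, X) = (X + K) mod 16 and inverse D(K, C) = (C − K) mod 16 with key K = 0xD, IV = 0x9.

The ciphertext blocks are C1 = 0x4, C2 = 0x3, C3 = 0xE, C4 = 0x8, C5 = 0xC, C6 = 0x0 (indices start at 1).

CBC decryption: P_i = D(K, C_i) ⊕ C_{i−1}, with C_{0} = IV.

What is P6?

P6: D(K, 0x0) = 0x3; 0x3 ⊕ 0xC = 0xF.

P6 = 0xF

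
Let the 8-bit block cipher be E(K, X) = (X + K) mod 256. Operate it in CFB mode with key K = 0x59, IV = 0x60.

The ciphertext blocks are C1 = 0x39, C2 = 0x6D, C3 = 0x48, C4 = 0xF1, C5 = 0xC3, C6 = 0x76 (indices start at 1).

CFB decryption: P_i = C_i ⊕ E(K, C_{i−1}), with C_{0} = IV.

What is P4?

P4: E(K, 0x48) = 0xA1; 0xF1 ⊕ 0xA1 = 0x50.

P4 = 0x50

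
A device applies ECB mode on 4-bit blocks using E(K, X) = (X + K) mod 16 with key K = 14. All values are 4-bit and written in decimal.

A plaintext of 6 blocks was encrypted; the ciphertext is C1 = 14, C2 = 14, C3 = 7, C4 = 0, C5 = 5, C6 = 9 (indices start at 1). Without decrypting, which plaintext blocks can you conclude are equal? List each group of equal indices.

ECB encrypts each block independently with the same key, so equal ciphertext blocks imply equal plaintext blocks.
C1 = C2 = 14, so P1 = P2.

P1 = P2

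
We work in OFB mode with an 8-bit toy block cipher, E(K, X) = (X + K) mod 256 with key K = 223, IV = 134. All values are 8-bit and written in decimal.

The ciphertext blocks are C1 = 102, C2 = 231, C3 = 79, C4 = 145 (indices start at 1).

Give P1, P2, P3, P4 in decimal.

OFB decryption: S_i = E(K, S_{i−1}) with S_{0} = IV; P_i = C_i ⊕ S_i.
P1: S = E(K, 134) = 101; 102 ⊕ 101 = 3.
P2: S = E(K, 101) = 68; 231 ⊕ 68 = 163.
P3: S = E(K, 68) = 35; 79 ⊕ 35 = 108.
P4: S = E(K, 35) = 2; 145 ⊕ 2 = 147.

P1 = 3, P2 = 163, P3 = 108, P4 = 147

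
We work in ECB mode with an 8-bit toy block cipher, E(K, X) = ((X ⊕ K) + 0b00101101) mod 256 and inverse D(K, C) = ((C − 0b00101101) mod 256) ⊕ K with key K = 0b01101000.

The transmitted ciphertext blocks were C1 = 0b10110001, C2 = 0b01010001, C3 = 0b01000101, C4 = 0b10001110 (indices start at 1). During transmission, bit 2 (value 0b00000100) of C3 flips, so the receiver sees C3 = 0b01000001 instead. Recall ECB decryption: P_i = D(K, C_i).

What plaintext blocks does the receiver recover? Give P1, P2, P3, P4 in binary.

Only C3 changed, to 0b01000001. In ECB, a change in C_i affects only P_i. Decrypting the received ciphertext:
P1: D(K, 0b10110001) = 0b11101100.
P2: D(K, 0b01010001) = 0b01001100.
P3: D(K, 0b01000001) = 0b01111100.
P4: D(K, 0b10001110) = 0b00001001.
Blocks that differ from the original plaintext: P3.

P1 = 0b11101100, P2 = 0b01001100, P3 = 0b01111100, P4 = 0b00001001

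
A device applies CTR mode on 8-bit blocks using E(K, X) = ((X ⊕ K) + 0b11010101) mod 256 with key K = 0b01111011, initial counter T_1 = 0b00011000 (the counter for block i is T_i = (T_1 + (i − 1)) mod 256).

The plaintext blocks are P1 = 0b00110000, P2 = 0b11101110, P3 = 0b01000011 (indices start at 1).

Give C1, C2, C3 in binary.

CTR encryption: S_i = E(K, T_i) where T_i is the counter for block i; C_i = P_i ⊕ S_i.
C1: T = 0b00011000, S = E(K, T) = 0b00111000; 0b00110000 ⊕ 0b00111000 = 0b00001000.
C2: T = 0b00011001, S = E(K, T) = 0b00110111; 0b11101110 ⊕ 0b00110111 = 0b11011001.
C3: T = 0b00011010, S = E(K, T) = 0b00110110; 0b01000011 ⊕ 0b00110110 = 0b01110101.

C1 = 0b00001000, C2 = 0b11011001, C3 = 0b01110101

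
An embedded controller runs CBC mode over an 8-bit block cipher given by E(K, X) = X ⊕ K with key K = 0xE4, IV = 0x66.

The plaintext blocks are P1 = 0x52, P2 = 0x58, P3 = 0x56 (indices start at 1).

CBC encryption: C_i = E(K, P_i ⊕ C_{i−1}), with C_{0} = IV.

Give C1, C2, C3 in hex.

C1: P1 ⊕ 0x66 = 0x34; E(K, 0x34) = 0xD0.
C2: P2 ⊕ 0xD0 = 0x88; E(K, 0x88) = 0x6C.
C3: P3 ⊕ 0x6C = 0x3A; E(K, 0x3A) = 0xDE.

C1 = 0xD0, C2 = 0x6C, C3 = 0xDE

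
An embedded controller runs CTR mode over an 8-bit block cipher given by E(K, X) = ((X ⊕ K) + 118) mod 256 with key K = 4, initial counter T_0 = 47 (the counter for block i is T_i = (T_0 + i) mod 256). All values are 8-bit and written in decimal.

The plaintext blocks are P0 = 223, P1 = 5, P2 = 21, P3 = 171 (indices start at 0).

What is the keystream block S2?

171

CTR encryption: S_i = E(K, T_i) where T_i is the counter for block i; C_i = P_i ⊕ S_i.
C0: T = 47, S = E(K, T) = 161; 223 ⊕ 161 = 126.
C1: T = 48, S = E(K, T) = 170; 5 ⊕ 170 = 175.
C2: T = 49, S = E(K, T) = 171; 21 ⊕ 171 = 190.
So S2 = 171.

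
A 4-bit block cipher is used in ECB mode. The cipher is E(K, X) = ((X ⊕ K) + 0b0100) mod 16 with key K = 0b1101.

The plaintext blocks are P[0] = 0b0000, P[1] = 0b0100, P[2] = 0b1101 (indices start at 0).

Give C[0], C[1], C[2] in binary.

C[0] = 0b0001, C[1] = 0b1101, C[2] = 0b0100

ECB encryption: C_i = E(K, P_i).
C[0]: E(K, 0b0000) = 0b0001.
C[1]: E(K, 0b0100) = 0b1101.
C[2]: E(K, 0b1101) = 0b0100.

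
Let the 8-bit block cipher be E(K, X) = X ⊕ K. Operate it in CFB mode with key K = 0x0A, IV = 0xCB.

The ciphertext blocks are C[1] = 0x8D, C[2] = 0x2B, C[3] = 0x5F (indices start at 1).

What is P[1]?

CFB decryption: P_i = C_i ⊕ E(K, C_{i−1}), with C_{0} = IV.
P[1]: E(K, 0xCB) = 0xC1; 0x8D ⊕ 0xC1 = 0x4C.

P[1] = 0x4C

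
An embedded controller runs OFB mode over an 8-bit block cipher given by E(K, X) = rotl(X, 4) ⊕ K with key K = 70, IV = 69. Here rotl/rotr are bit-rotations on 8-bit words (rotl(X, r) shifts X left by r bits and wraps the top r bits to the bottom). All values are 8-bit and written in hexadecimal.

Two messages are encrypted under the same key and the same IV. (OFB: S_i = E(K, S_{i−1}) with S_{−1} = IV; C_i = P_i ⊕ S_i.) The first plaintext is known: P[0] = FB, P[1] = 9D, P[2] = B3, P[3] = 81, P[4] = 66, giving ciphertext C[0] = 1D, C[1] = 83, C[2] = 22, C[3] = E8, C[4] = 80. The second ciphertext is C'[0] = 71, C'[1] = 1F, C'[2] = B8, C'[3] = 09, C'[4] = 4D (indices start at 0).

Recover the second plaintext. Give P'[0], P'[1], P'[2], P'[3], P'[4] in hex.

P'[0] = 97, P'[1] = 01, P'[2] = 29, P'[3] = 60, P'[4] = AB

In OFB with a reused IV, both messages share the same keystream S_i, so C_i ⊕ C'_i = P_i ⊕ P'_i and thus P'_i = P_i ⊕ C_i ⊕ C'_i.
P'[0]: FB ⊕ 1D ⊕ 71 = 97.
P'[1]: 9D ⊕ 83 ⊕ 1F = 01.
P'[2]: B3 ⊕ 22 ⊕ B8 = 29.
P'[3]: 81 ⊕ E8 ⊕ 09 = 60.
P'[4]: 66 ⊕ 80 ⊕ 4D = AB.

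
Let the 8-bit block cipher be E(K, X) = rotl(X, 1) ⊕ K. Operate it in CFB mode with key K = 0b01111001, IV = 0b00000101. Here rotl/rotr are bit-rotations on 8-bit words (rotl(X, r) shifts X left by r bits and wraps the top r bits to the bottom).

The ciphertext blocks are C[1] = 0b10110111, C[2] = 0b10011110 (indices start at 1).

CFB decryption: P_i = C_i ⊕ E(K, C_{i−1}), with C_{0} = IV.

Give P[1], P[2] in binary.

P[1] = 0b11000100, P[2] = 0b10001000

P[1]: E(K, 0b00000101) = 0b01110011; 0b10110111 ⊕ 0b01110011 = 0b11000100.
P[2]: E(K, 0b10110111) = 0b00010110; 0b10011110 ⊕ 0b00010110 = 0b10001000.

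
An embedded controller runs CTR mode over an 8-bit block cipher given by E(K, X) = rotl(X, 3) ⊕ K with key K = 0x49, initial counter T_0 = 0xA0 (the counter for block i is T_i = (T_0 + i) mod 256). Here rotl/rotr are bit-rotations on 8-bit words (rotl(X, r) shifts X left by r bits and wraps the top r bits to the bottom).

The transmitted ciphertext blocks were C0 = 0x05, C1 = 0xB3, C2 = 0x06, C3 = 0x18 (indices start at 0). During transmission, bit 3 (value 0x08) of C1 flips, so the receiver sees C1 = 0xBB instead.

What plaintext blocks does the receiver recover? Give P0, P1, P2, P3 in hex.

CTR decryption: S_i = E(K, T_i) where T_i is the counter for block i; P_i = C_i ⊕ S_i.
Only C1 changed, to 0xBB. In CTR, a change in C_i flips the same bit in P_i only; the keystream is unaffected. Decrypting the received ciphertext:
P0: T = 0xA0, S = E(K, T) = 0x4C; 0x05 ⊕ 0x4C = 0x49.
P1: T = 0xA1, S = E(K, T) = 0x44; 0xBB ⊕ 0x44 = 0xFF.
P2: T = 0xA2, S = E(K, T) = 0x5C; 0x06 ⊕ 0x5C = 0x5A.
P3: T = 0xA3, S = E(K, T) = 0x54; 0x18 ⊕ 0x54 = 0x4C.
Blocks that differ from the original plaintext: P1.

P0 = 0x49, P1 = 0xFF, P2 = 0x5A, P3 = 0x4C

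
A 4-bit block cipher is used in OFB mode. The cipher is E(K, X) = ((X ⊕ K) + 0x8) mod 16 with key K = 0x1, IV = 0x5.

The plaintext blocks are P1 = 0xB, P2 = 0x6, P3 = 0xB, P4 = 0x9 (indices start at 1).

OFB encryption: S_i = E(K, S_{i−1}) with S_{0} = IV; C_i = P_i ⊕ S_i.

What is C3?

C1: S = E(K, 0x5) = 0xC; 0xB ⊕ 0xC = 0x7.
C2: S = E(K, 0xC) = 0x5; 0x6 ⊕ 0x5 = 0x3.
C3: S = E(K, 0x5) = 0xC; 0xB ⊕ 0xC = 0x7.

C3 = 0x7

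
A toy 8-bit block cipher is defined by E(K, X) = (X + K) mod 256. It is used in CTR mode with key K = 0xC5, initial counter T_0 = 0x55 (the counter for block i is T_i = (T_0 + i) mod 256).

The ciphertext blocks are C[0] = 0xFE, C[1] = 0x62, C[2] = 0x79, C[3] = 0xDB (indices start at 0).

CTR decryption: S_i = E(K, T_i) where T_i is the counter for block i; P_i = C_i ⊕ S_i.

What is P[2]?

P[2]: T = 0x57, S = E(K, T) = 0x1C; 0x79 ⊕ 0x1C = 0x65.

P[2] = 0x65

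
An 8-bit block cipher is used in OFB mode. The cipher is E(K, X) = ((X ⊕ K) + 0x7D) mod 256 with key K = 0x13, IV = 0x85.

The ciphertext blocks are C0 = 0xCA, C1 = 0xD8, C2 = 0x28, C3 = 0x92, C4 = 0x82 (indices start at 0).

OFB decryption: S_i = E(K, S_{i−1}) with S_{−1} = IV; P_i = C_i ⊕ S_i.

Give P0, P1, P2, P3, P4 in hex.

P0: S = E(K, 0x85) = 0x13; 0xCA ⊕ 0x13 = 0xD9.
P1: S = E(K, 0x13) = 0x7D; 0xD8 ⊕ 0x7D = 0xA5.
P2: S = E(K, 0x7D) = 0xEB; 0x28 ⊕ 0xEB = 0xC3.
P3: S = E(K, 0xEB) = 0x75; 0x92 ⊕ 0x75 = 0xE7.
P4: S = E(K, 0x75) = 0xE3; 0x82 ⊕ 0xE3 = 0x61.

P0 = 0xD9, P1 = 0xA5, P2 = 0xC3, P3 = 0xE7, P4 = 0x61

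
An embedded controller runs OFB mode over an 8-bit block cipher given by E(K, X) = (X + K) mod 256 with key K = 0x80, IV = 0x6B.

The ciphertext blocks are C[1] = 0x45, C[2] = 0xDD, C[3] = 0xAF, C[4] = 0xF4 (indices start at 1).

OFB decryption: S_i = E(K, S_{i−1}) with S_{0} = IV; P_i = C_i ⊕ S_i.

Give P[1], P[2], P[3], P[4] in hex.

P[1]: S = E(K, 0x6B) = 0xEB; 0x45 ⊕ 0xEB = 0xAE.
P[2]: S = E(K, 0xEB) = 0x6B; 0xDD ⊕ 0x6B = 0xB6.
P[3]: S = E(K, 0x6B) = 0xEB; 0xAF ⊕ 0xEB = 0x44.
P[4]: S = E(K, 0xEB) = 0x6B; 0xF4 ⊕ 0x6B = 0x9F.

P[1] = 0xAE, P[2] = 0xB6, P[3] = 0x44, P[4] = 0x9F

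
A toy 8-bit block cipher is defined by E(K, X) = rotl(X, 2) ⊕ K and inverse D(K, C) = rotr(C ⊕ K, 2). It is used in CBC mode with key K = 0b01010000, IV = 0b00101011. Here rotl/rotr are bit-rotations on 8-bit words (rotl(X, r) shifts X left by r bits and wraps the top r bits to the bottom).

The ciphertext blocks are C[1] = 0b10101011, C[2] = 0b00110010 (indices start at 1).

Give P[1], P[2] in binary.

CBC decryption: P_i = D(K, C_i) ⊕ C_{i−1}, with C_{0} = IV.
P[1]: D(K, 0b10101011) = 0b11111110; 0b11111110 ⊕ 0b00101011 = 0b11010101.
P[2]: D(K, 0b00110010) = 0b10011000; 0b10011000 ⊕ 0b10101011 = 0b00110011.

P[1] = 0b11010101, P[2] = 0b00110011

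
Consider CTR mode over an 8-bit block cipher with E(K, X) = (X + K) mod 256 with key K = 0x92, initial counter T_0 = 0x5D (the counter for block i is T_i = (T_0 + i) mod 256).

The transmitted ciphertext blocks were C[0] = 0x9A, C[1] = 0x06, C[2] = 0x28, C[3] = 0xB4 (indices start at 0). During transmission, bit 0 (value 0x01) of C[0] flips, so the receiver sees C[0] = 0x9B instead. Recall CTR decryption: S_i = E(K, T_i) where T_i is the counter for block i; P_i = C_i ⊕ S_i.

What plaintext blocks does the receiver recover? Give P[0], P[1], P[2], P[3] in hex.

Only C[0] changed, to 0x9B. In CTR, a change in C_i flips the same bit in P_i only; the keystream is unaffected. Decrypting the received ciphertext:
P[0]: T = 0x5D, S = E(K, T) = 0xEF; 0x9B ⊕ 0xEF = 0x74.
P[1]: T = 0x5E, S = E(K, T) = 0xF0; 0x06 ⊕ 0xF0 = 0xF6.
P[2]: T = 0x5F, S = E(K, T) = 0xF1; 0x28 ⊕ 0xF1 = 0xD9.
P[3]: T = 0x60, S = E(K, T) = 0xF2; 0xB4 ⊕ 0xF2 = 0x46.
Blocks that differ from the original plaintext: P[0].

P[0] = 0x74, P[1] = 0xF6, P[2] = 0xD9, P[3] = 0x46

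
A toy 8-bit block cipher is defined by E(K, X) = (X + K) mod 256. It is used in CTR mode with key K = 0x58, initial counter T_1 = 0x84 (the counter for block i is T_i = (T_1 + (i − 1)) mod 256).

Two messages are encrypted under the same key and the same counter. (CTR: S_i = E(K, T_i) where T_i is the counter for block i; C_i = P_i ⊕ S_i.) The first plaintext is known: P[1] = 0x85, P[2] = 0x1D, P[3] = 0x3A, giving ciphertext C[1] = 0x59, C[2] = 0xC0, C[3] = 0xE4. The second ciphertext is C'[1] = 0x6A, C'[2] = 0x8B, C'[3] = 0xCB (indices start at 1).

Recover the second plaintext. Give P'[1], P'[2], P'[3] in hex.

In CTR with a reused counter, both messages share the same keystream S_i, so C_i ⊕ C'_i = P_i ⊕ P'_i and thus P'_i = P_i ⊕ C_i ⊕ C'_i.
P'[1]: 0x85 ⊕ 0x59 ⊕ 0x6A = 0xB6.
P'[2]: 0x1D ⊕ 0xC0 ⊕ 0x8B = 0x56.
P'[3]: 0x3A ⊕ 0xE4 ⊕ 0xCB = 0x15.

P'[1] = 0xB6, P'[2] = 0x56, P'[3] = 0x15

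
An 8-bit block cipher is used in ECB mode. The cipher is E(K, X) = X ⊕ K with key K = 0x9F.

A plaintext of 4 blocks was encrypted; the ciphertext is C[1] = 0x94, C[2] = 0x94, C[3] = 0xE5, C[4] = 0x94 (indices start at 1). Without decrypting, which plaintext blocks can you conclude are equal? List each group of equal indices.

ECB encrypts each block independently with the same key, so equal ciphertext blocks imply equal plaintext blocks.
C[1] = C[2] = C[4] = 0x94, so P[1] = P[2] = P[4].

P[1] = P[2] = P[4]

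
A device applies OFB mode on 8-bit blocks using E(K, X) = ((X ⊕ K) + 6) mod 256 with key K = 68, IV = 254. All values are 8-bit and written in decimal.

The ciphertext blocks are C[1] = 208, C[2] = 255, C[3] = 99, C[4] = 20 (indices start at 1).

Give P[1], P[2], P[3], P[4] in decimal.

OFB decryption: S_i = E(K, S_{i−1}) with S_{0} = IV; P_i = C_i ⊕ S_i.
P[1]: S = E(K, 254) = 192; 208 ⊕ 192 = 16.
P[2]: S = E(K, 192) = 138; 255 ⊕ 138 = 117.
P[3]: S = E(K, 138) = 212; 99 ⊕ 212 = 183.
P[4]: S = E(K, 212) = 150; 20 ⊕ 150 = 130.

P[1] = 16, P[2] = 117, P[3] = 183, P[4] = 130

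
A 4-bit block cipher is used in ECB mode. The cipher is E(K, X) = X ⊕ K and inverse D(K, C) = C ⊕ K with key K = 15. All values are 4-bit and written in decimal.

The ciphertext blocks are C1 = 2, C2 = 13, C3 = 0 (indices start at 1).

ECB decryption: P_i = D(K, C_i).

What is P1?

P1 = 13

P1: D(K, 2) = 13.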